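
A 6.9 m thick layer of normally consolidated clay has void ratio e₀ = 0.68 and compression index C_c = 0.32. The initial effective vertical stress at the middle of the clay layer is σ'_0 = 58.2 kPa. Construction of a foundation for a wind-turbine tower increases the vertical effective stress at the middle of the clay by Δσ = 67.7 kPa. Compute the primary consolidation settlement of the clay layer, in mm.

S_c ≈ 440 mm

Final effective stress: σ'_f = σ'_0 + Δσ = 58.2 + 67.7 = 125.9 kPa.
Normally consolidated clay, so the full stress increment lies on the virgin compression line:
S_c = C_c·H/(1+e₀)·log₁₀(σ'_f/σ'_0) = 0.32×6.9/(1+0.68)×log₁₀(125.9/58.2)
    = 1.3143 × 0.3351 = 0.4404 m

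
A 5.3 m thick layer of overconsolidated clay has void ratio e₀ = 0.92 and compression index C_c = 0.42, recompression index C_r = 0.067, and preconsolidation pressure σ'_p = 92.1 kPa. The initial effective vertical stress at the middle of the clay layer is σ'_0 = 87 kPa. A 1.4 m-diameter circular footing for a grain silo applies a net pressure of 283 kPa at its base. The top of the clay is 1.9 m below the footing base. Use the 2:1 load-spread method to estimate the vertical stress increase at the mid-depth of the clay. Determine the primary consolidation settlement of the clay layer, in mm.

Mid-depth of clay below the footing base: z = 1.9 + 5.3/2 = 4.55 m.
Stress increase at mid-clay by the 2:1 spreading method:
Δσ ≈ qD²/(D+z)² = 283×1.4²/(1.4+4.55)² = 15.668 kPa
Final effective stress: σ'_f = 87 + 15.668 = 102.67 kPa.
σ'_f = 102.67 > σ'_p = 92.1 kPa, so the stress path crosses the preconsolidation pressure — recompression up to σ'_p, then virgin compression beyond:
S_c = H/(1+e₀)·[C_r·log₁₀(σ'_p/σ'_0) + C_c·log₁₀(σ'_f/σ'_p)]
    = 5.3/1.92 × [0.067×log₁₀(92.1/87) + 0.42×log₁₀(102.67/92.1)]
    = 2.7604 × [0.0016576 + 0.019817] = 0.05928 m

S_c ≈ 59.3 mm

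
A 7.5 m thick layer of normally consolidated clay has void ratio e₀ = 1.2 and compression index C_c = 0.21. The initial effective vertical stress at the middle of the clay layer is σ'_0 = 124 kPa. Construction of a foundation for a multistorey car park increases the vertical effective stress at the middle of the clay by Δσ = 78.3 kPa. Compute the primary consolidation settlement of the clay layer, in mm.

S_c ≈ 152 mm

Final effective stress: σ'_f = σ'_0 + Δσ = 124 + 78.3 = 202.3 kPa.
Normally consolidated clay, so the full stress increment lies on the virgin compression line:
S_c = C_c·H/(1+e₀)·log₁₀(σ'_f/σ'_0) = 0.21×7.5/(1+1.2)×log₁₀(202.3/124)
    = 0.71591 × 0.21257 = 0.1522 m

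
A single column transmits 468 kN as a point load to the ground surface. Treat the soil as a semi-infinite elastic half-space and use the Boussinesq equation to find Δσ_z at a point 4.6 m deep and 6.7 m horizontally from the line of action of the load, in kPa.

Δσ_z ≈ 0.613 kPa

Boussinesq vertical stress below a point load on an elastic half-space:
Δσ_z = 3P/(2πz²) · [1 + (r/z)²]^(−5/2)
r/z = 6.7/4.6 = 1.4565; [1+(r/z)²]^(−5/2) = 0.058091.
Δσ_z = 3×468/(2π×4.6²) × 0.058091 = 10.56 × 0.058091 = 0.6134 kPa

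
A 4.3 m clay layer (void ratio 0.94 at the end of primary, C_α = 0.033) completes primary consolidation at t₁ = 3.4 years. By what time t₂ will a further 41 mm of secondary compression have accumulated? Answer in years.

t₂ ≈ 12.4 years

S_s = C_α·H/(1+e_p)·log₁₀(t₂/t₁) ⇒ log₁₀(t₂/t₁) = S_s·(1+e_p)/(C_α·H).
log₁₀(t₂/t₁) = 0.041 × (1+0.94) / (0.033×4.3) = 0.5605
t₂ = t₁ × 10^0.5605 = 3.4 × 3.635 = 12.36 years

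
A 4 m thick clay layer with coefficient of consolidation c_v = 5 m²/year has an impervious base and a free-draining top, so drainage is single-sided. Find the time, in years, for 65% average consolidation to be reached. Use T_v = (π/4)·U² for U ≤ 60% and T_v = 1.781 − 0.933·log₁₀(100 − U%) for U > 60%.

Drainage path length: H_d = H = 4 m (single drainage).
U > 60%: T_v = 1.781 − 0.933·log₁₀(100 − 65) = 0.34038.
t = T_v·H_d²/c_v = 0.34038×4²/5 = 1.089 years.

t ≈ 1.09 years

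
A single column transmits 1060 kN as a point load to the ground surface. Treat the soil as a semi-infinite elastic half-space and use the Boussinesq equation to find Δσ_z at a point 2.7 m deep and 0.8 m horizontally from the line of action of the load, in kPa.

Δσ_z ≈ 56.3 kPa

Boussinesq vertical stress below a point load on an elastic half-space:
Δσ_z = 3P/(2πz²) · [1 + (r/z)²]^(−5/2)
r/z = 0.8/2.7 = 0.2963; [1+(r/z)²]^(−5/2) = 0.81028.
Δσ_z = 3×1060/(2π×2.7²) × 0.81028 = 69.426 × 0.81028 = 56.25 kPa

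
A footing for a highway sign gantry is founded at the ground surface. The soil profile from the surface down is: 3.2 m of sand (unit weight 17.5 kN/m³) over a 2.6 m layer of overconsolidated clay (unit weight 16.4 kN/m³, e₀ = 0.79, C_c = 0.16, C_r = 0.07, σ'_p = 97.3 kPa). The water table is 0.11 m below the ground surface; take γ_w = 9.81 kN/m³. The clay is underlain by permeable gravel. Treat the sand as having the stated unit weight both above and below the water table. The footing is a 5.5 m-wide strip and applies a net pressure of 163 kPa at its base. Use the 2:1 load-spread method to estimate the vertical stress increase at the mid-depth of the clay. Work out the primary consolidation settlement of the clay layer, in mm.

S_c ≈ 70.5 mm

Mid-depth of clay below the ground surface: z = 3.2 + 2.6/2 = 4.5 m.
Total vertical stress at mid-clay: σ_v = 17.5×3.2 + 16.4×1.3 = 77.32 kPa.
Pore pressure: u = 9.81×(4.5 − 0.11) = 43.066 kPa.
Initial effective stress: σ'_0 = σ_v − u = 77.32 − 43.066 = 34.254 kPa.
Stress increase at mid-clay by the 2:1 spreading method:
Δσ = qB/(B+z) = 163×5.5/(5.5+4.5) = 89.65 kPa
Final effective stress: σ'_f = 34.254 + 89.65 = 123.9 kPa.
σ'_f = 123.9 > σ'_p = 97.3 kPa, so the stress path crosses the preconsolidation pressure — recompression up to σ'_p, then virgin compression beyond:
S_c = H/(1+e₀)·[C_r·log₁₀(σ'_p/σ'_0) + C_c·log₁₀(σ'_f/σ'_p)]
    = 2.6/1.79 × [0.07×log₁₀(97.3/34.254) + 0.16×log₁₀(123.9/97.3)]
    = 1.4525 × [0.031738 + 0.016793] = 0.07049 m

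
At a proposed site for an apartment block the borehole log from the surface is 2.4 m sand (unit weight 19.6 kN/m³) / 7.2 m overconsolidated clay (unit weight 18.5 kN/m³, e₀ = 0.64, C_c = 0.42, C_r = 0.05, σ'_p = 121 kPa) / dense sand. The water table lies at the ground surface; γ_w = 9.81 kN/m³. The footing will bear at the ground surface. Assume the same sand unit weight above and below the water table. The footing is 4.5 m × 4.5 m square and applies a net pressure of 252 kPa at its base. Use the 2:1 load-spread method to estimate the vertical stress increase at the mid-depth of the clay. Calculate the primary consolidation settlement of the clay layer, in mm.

S_c ≈ 58.4 mm

Mid-depth of clay below the ground surface: z = 2.4 + 7.2/2 = 6 m.
Total vertical stress at mid-clay: σ_v = 19.6×2.4 + 18.5×3.6 = 113.64 kPa.
Pore pressure: u = 9.81×(6 − 0) = 58.86 kPa.
Initial effective stress: σ'_0 = σ_v − u = 113.64 − 58.86 = 54.78 kPa.
Stress increase at mid-clay by the 2:1 spreading method:
Δσ = qBL/((B+z)(L+z)) = 252×4.5×4.5/((4.5+6)(4.5+6)) = 46.286 kPa
Final effective stress: σ'_f = 54.78 + 46.286 = 101.07 kPa.
σ'_f = 101.07 ≤ σ'_p = 121 kPa, so the clay remains overconsolidated and only the recompression index applies:
S_c = C_r·H/(1+e₀)·log₁₀(σ'_f/σ'_0) = 0.05×7.2/1.64×log₁₀(101.07/54.78)
    = 0.21951 × 0.266 = 0.05839 m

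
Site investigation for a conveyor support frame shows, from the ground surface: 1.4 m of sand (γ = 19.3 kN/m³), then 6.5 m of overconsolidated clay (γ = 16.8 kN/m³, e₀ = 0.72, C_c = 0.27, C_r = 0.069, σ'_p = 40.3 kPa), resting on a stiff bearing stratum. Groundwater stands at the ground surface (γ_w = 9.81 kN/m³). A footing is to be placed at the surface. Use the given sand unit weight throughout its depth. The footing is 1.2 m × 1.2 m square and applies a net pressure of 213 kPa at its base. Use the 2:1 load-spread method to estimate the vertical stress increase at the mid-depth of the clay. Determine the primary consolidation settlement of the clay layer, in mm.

S_c ≈ 61.3 mm

Mid-depth of clay below the ground surface: z = 1.4 + 6.5/2 = 4.65 m.
Total vertical stress at mid-clay: σ_v = 19.3×1.4 + 16.8×3.25 = 81.62 kPa.
Pore pressure: u = 9.81×(4.65 − 0) = 45.617 kPa.
Initial effective stress: σ'_0 = σ_v − u = 81.62 − 45.617 = 36.003 kPa.
Stress increase at mid-clay by the 2:1 spreading method:
Δσ = qBL/((B+z)(L+z)) = 213×1.2×1.2/((1.2+4.65)(1.2+4.65)) = 8.9625 kPa
Final effective stress: σ'_f = 36.003 + 8.9625 = 44.965 kPa.
σ'_f = 44.965 > σ'_p = 40.3 kPa, so the stress path crosses the preconsolidation pressure — recompression up to σ'_p, then virgin compression beyond:
S_c = H/(1+e₀)·[C_r·log₁₀(σ'_p/σ'_0) + C_c·log₁₀(σ'_f/σ'_p)]
    = 6.5/1.72 × [0.069×log₁₀(40.3/36.003) + 0.27×log₁₀(44.965/40.3)]
    = 3.7791 × [0.0033787 + 0.012844] = 0.06131 m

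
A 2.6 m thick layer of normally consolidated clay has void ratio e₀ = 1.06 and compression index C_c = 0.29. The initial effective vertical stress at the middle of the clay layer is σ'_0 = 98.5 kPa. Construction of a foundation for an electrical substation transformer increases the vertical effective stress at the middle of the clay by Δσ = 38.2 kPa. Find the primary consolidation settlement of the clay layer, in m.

Final effective stress: σ'_f = σ'_0 + Δσ = 98.5 + 38.2 = 136.7 kPa.
Normally consolidated clay, so the full stress increment lies on the virgin compression line:
S_c = C_c·H/(1+e₀)·log₁₀(σ'_f/σ'_0) = 0.29×2.6/(1+1.06)×log₁₀(136.7/98.5)
    = 0.36602 × 0.14233 = 0.0521 m

S_c ≈ 0.0521 m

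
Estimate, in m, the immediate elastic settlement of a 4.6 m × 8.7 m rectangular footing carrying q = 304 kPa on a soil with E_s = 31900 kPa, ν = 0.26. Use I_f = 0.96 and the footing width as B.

S_e ≈ 0.0392 m

Immediate (elastic) settlement: S_e = q·B·(1−ν²)/E_s · I_f.
S_e = 304 × 4.6 × (1 − 0.26²) / 31900 × 0.96
    = 304 × 4.6 × 0.9324 / 31900 × 0.96
    = 0.03924 m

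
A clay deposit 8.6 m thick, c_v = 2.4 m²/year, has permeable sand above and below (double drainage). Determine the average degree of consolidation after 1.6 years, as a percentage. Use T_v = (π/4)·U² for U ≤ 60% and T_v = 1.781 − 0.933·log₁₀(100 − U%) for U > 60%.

U ≈ 51.4 %

Drainage path length: H_d = H/2 = 4.3 m (double drainage).
T_v = c_v·t/H_d² = 2.4×1.6/4.3² = 0.20768.
T_v = 0.20768 corresponds to the U ≤ 60% branch:
U = √(4T_v/π) = 0.5142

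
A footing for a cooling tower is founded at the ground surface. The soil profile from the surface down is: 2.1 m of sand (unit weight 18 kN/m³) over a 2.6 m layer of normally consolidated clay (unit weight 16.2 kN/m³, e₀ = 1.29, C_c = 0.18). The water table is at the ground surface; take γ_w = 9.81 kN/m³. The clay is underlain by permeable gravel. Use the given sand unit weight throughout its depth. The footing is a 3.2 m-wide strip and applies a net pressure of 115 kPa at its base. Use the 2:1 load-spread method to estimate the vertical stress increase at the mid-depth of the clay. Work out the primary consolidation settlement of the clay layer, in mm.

S_c ≈ 103 mm

Mid-depth of clay below the ground surface: z = 2.1 + 2.6/2 = 3.4 m.
Total vertical stress at mid-clay: σ_v = 18×2.1 + 16.2×1.3 = 58.86 kPa.
Pore pressure: u = 9.81×(3.4 − 0) = 33.354 kPa.
Initial effective stress: σ'_0 = σ_v − u = 58.86 − 33.354 = 25.506 kPa.
Stress increase at mid-clay by the 2:1 spreading method:
Δσ = qB/(B+z) = 115×3.2/(3.2+3.4) = 55.758 kPa
Final effective stress: σ'_f = σ'_0 + Δσ = 25.506 + 55.758 = 81.264 kPa.
Normally consolidated clay, so the full stress increment lies on the virgin compression line:
S_c = C_c·H/(1+e₀)·log₁₀(σ'_f/σ'_0) = 0.18×2.6/(1+1.29)×log₁₀(81.264/25.506)
    = 0.20437 × 0.50326 = 0.1029 m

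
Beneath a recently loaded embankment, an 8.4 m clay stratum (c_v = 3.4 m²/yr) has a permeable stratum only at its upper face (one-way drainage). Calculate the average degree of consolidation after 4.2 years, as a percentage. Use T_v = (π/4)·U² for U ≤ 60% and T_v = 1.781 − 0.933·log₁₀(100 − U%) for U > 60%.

U ≈ 50.8 %

Drainage path length: H_d = H = 8.4 m (single drainage).
T_v = c_v·t/H_d² = 3.4×4.2/8.4² = 0.20238.
T_v = 0.20238 corresponds to the U ≤ 60% branch:
U = √(4T_v/π) = 0.5076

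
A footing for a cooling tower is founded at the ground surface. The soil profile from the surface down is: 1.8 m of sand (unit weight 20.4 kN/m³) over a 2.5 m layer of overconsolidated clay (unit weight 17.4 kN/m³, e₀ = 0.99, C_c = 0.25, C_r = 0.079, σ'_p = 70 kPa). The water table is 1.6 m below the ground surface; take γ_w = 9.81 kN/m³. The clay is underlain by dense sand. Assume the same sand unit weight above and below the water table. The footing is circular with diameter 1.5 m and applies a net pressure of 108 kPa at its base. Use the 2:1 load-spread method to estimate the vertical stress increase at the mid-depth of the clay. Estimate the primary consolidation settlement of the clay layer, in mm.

S_c ≈ 10.1 mm

Mid-depth of clay below the ground surface: z = 1.8 + 2.5/2 = 3.05 m.
Total vertical stress at mid-clay: σ_v = 20.4×1.8 + 17.4×1.25 = 58.47 kPa.
Pore pressure: u = 9.81×(3.05 − 1.6) = 14.225 kPa.
Initial effective stress: σ'_0 = σ_v − u = 58.47 − 14.225 = 44.245 kPa.
Stress increase at mid-clay by the 2:1 spreading method:
Δσ ≈ qD²/(D+z)² = 108×1.5²/(1.5+3.05)² = 11.738 kPa
Final effective stress: σ'_f = 44.245 + 11.738 = 55.983 kPa.
σ'_f = 55.983 ≤ σ'_p = 70 kPa, so the clay remains overconsolidated and only the recompression index applies:
S_c = C_r·H/(1+e₀)·log₁₀(σ'_f/σ'_0) = 0.079×2.5/1.99×log₁₀(55.983/44.245)
    = 0.099248 × 0.10219 = 0.01014 m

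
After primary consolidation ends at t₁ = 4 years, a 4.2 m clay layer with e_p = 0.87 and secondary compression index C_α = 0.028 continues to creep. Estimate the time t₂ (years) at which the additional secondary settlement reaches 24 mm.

S_s = C_α·H/(1+e_p)·log₁₀(t₂/t₁) ⇒ log₁₀(t₂/t₁) = S_s·(1+e_p)/(C_α·H).
log₁₀(t₂/t₁) = 0.024 × (1+0.87) / (0.028×4.2) = 0.3816
t₂ = t₁ × 10^0.3816 = 4 × 2.408 = 9.631 years

t₂ ≈ 9.63 years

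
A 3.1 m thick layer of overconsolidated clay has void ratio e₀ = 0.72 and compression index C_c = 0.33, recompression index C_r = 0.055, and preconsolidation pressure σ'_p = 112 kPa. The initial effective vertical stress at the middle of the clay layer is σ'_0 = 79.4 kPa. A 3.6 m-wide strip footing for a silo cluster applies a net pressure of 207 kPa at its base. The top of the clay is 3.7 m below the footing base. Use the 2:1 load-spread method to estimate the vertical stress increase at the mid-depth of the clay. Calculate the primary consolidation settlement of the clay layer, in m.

S_c ≈ 0.113 m

Mid-depth of clay below the footing base: z = 3.7 + 3.1/2 = 5.25 m.
Stress increase at mid-clay by the 2:1 spreading method:
Δσ = qB/(B+z) = 207×3.6/(3.6+5.25) = 84.203 kPa
Final effective stress: σ'_f = 79.4 + 84.203 = 163.6 kPa.
σ'_f = 163.6 > σ'_p = 112 kPa, so the stress path crosses the preconsolidation pressure — recompression up to σ'_p, then virgin compression beyond:
S_c = H/(1+e₀)·[C_r·log₁₀(σ'_p/σ'_0) + C_c·log₁₀(σ'_f/σ'_p)]
    = 3.1/1.72 × [0.055×log₁₀(112/79.4) + 0.33×log₁₀(163.6/112)]
    = 1.8023 × [0.0082169 + 0.054307] = 0.1127 m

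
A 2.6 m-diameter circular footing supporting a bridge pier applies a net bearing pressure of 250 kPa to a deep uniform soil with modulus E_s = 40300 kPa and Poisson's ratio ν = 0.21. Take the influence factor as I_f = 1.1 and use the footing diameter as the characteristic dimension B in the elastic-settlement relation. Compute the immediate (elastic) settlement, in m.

Immediate (elastic) settlement: S_e = q·B·(1−ν²)/E_s · I_f.
S_e = 250 × 2.6 × (1 − 0.21²) / 40300 × 1.1
    = 250 × 2.6 × 0.9559 / 40300 × 1.1
    = 0.01696 m

S_e ≈ 0.017 m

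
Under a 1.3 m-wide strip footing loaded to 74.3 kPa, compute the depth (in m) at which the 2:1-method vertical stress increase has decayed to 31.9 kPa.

z ≈ 1.73 m

2:1 spreading — at depth z the loaded area has grown by z in each plan dimension:
qB/(B+z) = Δσ_z ⇒ z = qB/Δσ_z − B = 74.3×1.3/31.9 − 1.3 = 1.728 m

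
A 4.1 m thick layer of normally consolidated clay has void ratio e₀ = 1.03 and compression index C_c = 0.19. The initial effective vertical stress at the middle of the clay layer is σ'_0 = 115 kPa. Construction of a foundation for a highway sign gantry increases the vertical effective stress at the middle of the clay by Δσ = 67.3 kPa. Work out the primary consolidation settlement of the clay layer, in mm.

Final effective stress: σ'_f = σ'_0 + Δσ = 115 + 67.3 = 182.3 kPa.
Normally consolidated clay, so the full stress increment lies on the virgin compression line:
S_c = C_c·H/(1+e₀)·log₁₀(σ'_f/σ'_0) = 0.19×4.1/(1+1.03)×log₁₀(182.3/115)
    = 0.38374 × 0.20009 = 0.07678 m

S_c ≈ 76.8 mm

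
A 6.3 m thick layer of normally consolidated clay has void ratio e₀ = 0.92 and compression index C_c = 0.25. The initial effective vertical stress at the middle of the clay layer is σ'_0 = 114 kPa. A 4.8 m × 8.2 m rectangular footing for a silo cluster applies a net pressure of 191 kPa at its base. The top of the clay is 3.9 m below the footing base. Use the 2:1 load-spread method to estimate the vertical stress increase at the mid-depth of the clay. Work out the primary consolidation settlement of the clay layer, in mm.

S_c ≈ 111 mm

Mid-depth of clay below the footing base: z = 3.9 + 6.3/2 = 7.05 m.
Stress increase at mid-clay by the 2:1 spreading method:
Δσ = qBL/((B+z)(L+z)) = 191×4.8×8.2/((4.8+7.05)(8.2+7.05)) = 41.601 kPa
Final effective stress: σ'_f = σ'_0 + Δσ = 114 + 41.601 = 155.6 kPa.
Normally consolidated clay, so the full stress increment lies on the virgin compression line:
S_c = C_c·H/(1+e₀)·log₁₀(σ'_f/σ'_0) = 0.25×6.3/(1+0.92)×log₁₀(155.6/114)
    = 0.82031 × 0.1351 = 0.1108 m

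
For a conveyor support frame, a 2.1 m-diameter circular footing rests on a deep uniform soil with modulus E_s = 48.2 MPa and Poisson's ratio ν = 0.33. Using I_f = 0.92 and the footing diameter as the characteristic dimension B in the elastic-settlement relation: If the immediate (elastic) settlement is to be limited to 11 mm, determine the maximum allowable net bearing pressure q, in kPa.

E_s = 48.2 MPa = 48200 kPa.
S_e = q·B·(1−ν²)/E_s · I_f  ⇒  q = S_e·E_s / (B·(1−ν²)·I_f).
q = 0.011 × 48200 / (2.1 × 0.8911 × 0.92) = 308 kPa

q ≈ 308 kPa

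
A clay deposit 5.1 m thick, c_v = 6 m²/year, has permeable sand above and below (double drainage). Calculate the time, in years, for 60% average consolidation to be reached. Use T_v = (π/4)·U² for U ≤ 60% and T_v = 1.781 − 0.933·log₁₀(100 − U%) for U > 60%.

t ≈ 0.306 years

Drainage path length: H_d = H/2 = 2.55 m (double drainage).
U ≤ 60%: T_v = (π/4)·U² = (π/4)×0.6² = 0.28274.
t = T_v·H_d²/c_v = 0.28274×2.55²/6 = 0.3064 years.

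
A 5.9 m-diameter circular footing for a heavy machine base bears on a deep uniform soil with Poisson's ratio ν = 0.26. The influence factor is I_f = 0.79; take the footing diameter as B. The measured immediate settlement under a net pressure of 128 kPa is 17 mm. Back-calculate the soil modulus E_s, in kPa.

S_e = q·B·(1−ν²)/E_s · I_f  ⇒  E_s = q·B·(1−ν²)·I_f / S_e.
E_s = 128 × 5.9 × 0.9324 × 0.79 / 0.017 = 32720 kPa

E_s ≈ 32700 kPa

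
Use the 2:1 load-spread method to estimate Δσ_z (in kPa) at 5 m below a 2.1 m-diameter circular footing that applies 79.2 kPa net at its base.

By the 2:1 method the load spreads at 1 horizontal : 2 vertical, so at depth z the loaded area has grown by z in each plan dimension:
Δσ ≈ qD²/(D+z)² = 79.2×2.1²/(2.1+5)² = 6.9286 kPa

Δσ_z ≈ 6.93 kPa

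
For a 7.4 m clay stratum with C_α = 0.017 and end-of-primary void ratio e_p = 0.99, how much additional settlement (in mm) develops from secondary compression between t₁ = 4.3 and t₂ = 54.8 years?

S_s ≈ 69.9 mm

Secondary compression: S_s = C_α·H/(1+e_p)·log₁₀(t₂/t₁)
S_s = 0.017×7.4/(1+0.99)×log₁₀(54.8/4.3)
    = 0.06322 × 1.105 = 0.06987 m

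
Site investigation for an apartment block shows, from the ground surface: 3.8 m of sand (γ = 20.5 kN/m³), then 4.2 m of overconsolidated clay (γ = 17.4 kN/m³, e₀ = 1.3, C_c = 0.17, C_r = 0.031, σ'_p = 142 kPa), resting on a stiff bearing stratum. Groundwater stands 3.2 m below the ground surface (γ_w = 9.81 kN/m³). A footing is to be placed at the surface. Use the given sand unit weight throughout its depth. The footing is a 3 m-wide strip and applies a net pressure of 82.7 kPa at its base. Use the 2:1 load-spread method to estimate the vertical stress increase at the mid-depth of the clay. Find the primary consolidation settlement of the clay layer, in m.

Mid-depth of clay below the ground surface: z = 3.8 + 4.2/2 = 5.9 m.
Total vertical stress at mid-clay: σ_v = 20.5×3.8 + 17.4×2.1 = 114.44 kPa.
Pore pressure: u = 9.81×(5.9 − 3.2) = 26.487 kPa.
Initial effective stress: σ'_0 = σ_v − u = 114.44 − 26.487 = 87.953 kPa.
Stress increase at mid-clay by the 2:1 spreading method:
Δσ = qB/(B+z) = 82.7×3/(3+5.9) = 27.876 kPa
Final effective stress: σ'_f = 87.953 + 27.876 = 115.83 kPa.
σ'_f = 115.83 ≤ σ'_p = 142 kPa, so the clay remains overconsolidated and only the recompression index applies:
S_c = C_r·H/(1+e₀)·log₁₀(σ'_f/σ'_0) = 0.031×4.2/2.3×log₁₀(115.83/87.953)
    = 0.056609 × 0.11957 = 0.006769 m

S_c ≈ 0.00677 m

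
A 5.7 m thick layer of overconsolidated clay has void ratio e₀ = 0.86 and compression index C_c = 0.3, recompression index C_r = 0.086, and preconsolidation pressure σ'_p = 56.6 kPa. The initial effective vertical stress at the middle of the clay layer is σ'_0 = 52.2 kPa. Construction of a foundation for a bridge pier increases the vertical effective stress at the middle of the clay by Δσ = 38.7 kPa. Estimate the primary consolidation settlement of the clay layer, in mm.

S_c ≈ 198 mm

Final effective stress: σ'_f = 52.2 + 38.7 = 90.9 kPa.
σ'_f = 90.9 > σ'_p = 56.6 kPa, so the stress path crosses the preconsolidation pressure — recompression up to σ'_p, then virgin compression beyond:
S_c = H/(1+e₀)·[C_r·log₁₀(σ'_p/σ'_0) + C_c·log₁₀(σ'_f/σ'_p)]
    = 5.7/1.86 × [0.086×log₁₀(56.6/52.2) + 0.3×log₁₀(90.9/56.6)]
    = 3.0645 × [0.0030225 + 0.061724] = 0.1984 m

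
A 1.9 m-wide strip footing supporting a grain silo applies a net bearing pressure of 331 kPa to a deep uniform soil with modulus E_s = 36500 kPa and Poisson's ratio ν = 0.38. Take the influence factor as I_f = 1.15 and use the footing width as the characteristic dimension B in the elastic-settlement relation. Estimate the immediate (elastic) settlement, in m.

Immediate (elastic) settlement: S_e = q·B·(1−ν²)/E_s · I_f.
S_e = 331 × 1.9 × (1 − 0.38²) / 36500 × 1.15
    = 331 × 1.9 × 0.8556 / 36500 × 1.15
    = 0.01695 m

S_e ≈ 0.017 m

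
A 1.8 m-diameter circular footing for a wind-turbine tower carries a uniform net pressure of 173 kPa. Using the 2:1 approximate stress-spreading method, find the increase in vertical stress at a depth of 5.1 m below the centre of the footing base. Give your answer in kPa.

Δσ_z ≈ 11.8 kPa

By the 2:1 method the load spreads at 1 horizontal : 2 vertical, so at depth z the loaded area has grown by z in each plan dimension:
Δσ ≈ qD²/(D+z)² = 173×1.8²/(1.8+5.1)² = 11.773 kPa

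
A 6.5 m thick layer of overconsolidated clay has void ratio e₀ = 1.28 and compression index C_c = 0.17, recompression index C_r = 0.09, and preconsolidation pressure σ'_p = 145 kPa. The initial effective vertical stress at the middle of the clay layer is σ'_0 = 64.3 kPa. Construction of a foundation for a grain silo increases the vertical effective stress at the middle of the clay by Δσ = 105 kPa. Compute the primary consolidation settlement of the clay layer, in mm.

S_c ≈ 123 mm

Final effective stress: σ'_f = 64.3 + 105 = 169.3 kPa.
σ'_f = 169.3 > σ'_p = 145 kPa, so the stress path crosses the preconsolidation pressure — recompression up to σ'_p, then virgin compression beyond:
S_c = H/(1+e₀)·[C_r·log₁₀(σ'_p/σ'_0) + C_c·log₁₀(σ'_f/σ'_p)]
    = 6.5/2.28 × [0.09×log₁₀(145/64.3) + 0.17×log₁₀(169.3/145)]
    = 2.8509 × [0.031784 + 0.011439] = 0.1232 m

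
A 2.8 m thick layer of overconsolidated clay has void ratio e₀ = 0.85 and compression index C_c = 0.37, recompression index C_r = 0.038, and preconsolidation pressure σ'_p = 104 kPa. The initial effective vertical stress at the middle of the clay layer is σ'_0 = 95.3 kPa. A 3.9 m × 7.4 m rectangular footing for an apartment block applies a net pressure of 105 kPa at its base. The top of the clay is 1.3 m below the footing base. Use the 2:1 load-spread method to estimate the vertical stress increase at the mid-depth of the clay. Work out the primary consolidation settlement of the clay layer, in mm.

S_c ≈ 75.8 mm

Mid-depth of clay below the footing base: z = 1.3 + 2.8/2 = 2.7 m.
Stress increase at mid-clay by the 2:1 spreading method:
Δσ = qBL/((B+z)(L+z)) = 105×3.9×7.4/((3.9+2.7)(7.4+2.7)) = 45.459 kPa
Final effective stress: σ'_f = 95.3 + 45.459 = 140.76 kPa.
σ'_f = 140.76 > σ'_p = 104 kPa, so the stress path crosses the preconsolidation pressure — recompression up to σ'_p, then virgin compression beyond:
S_c = H/(1+e₀)·[C_r·log₁₀(σ'_p/σ'_0) + C_c·log₁₀(σ'_f/σ'_p)]
    = 2.8/1.85 × [0.038×log₁₀(104/95.3) + 0.37×log₁₀(140.76/104)]
    = 1.5135 × [0.0014417 + 0.048635] = 0.07579 m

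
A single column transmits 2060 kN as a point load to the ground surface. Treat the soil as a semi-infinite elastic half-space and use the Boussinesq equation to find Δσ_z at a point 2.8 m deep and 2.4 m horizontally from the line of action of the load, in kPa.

Boussinesq vertical stress below a point load on an elastic half-space:
Δσ_z = 3P/(2πz²) · [1 + (r/z)²]^(−5/2)
r/z = 2.4/2.8 = 0.85714; [1+(r/z)²]^(−5/2) = 0.25231.
Δσ_z = 3×2060/(2π×2.8²) × 0.25231 = 125.46 × 0.25231 = 31.65 kPa

Δσ_z ≈ 31.7 kPa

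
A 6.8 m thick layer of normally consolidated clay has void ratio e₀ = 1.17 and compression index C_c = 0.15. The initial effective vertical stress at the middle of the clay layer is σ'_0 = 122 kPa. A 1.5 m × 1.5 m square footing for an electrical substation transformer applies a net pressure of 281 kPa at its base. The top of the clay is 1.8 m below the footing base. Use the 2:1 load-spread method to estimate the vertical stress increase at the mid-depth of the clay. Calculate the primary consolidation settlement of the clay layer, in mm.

Mid-depth of clay below the footing base: z = 1.8 + 6.8/2 = 5.2 m.
Stress increase at mid-clay by the 2:1 spreading method:
Δσ = qBL/((B+z)(L+z)) = 281×1.5×1.5/((1.5+5.2)(1.5+5.2)) = 14.084 kPa
Final effective stress: σ'_f = σ'_0 + Δσ = 122 + 14.084 = 136.08 kPa.
Normally consolidated clay, so the full stress increment lies on the virgin compression line:
S_c = C_c·H/(1+e₀)·log₁₀(σ'_f/σ'_0) = 0.15×6.8/(1+1.17)×log₁₀(136.08/122)
    = 0.47005 × 0.047434 = 0.0223 m

S_c ≈ 22.3 mm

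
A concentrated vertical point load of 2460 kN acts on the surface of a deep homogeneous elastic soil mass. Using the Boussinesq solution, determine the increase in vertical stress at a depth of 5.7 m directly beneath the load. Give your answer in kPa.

Boussinesq vertical stress below a point load on an elastic half-space:
Δσ_z = 3P/(2πz²) · [1 + (r/z)²]^(−5/2)
r/z = 0/5.7 = 0; [1+(r/z)²]^(−5/2) = 1.
Δσ_z = 3×2460/(2π×5.7²) × 1 = 36.152 × 1 = 36.15 kPa

Δσ_z ≈ 36.2 kPa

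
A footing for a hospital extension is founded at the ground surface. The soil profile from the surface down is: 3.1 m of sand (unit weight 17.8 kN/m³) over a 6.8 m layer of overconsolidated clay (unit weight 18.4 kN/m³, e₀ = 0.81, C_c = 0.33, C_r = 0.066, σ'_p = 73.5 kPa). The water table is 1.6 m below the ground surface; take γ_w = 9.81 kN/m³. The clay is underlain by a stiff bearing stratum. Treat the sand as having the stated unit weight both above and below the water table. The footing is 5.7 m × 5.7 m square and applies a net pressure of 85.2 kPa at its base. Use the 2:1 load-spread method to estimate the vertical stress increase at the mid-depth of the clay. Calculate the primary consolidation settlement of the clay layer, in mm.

Mid-depth of clay below the ground surface: z = 3.1 + 6.8/2 = 6.5 m.
Total vertical stress at mid-clay: σ_v = 17.8×3.1 + 18.4×3.4 = 117.74 kPa.
Pore pressure: u = 9.81×(6.5 − 1.6) = 48.069 kPa.
Initial effective stress: σ'_0 = σ_v − u = 117.74 − 48.069 = 69.671 kPa.
Stress increase at mid-clay by the 2:1 spreading method:
Δσ = qBL/((B+z)(L+z)) = 85.2×5.7×5.7/((5.7+6.5)(5.7+6.5)) = 18.598 kPa
Final effective stress: σ'_f = 69.671 + 18.598 = 88.269 kPa.
σ'_f = 88.269 > σ'_p = 73.5 kPa, so the stress path crosses the preconsolidation pressure — recompression up to σ'_p, then virgin compression beyond:
S_c = H/(1+e₀)·[C_r·log₁₀(σ'_p/σ'_0) + C_c·log₁₀(σ'_f/σ'_p)]
    = 6.8/1.81 × [0.066×log₁₀(73.5/69.671) + 0.33×log₁₀(88.269/73.5)]
    = 3.7569 × [0.0015335 + 0.026242] = 0.1043 m

S_c ≈ 104 mm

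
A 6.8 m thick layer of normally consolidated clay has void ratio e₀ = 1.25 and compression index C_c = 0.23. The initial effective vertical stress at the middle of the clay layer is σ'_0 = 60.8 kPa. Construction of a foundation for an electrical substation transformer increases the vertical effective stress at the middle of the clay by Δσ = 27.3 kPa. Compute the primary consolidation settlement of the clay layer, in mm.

S_c ≈ 112 mm

Final effective stress: σ'_f = σ'_0 + Δσ = 60.8 + 27.3 = 88.1 kPa.
Normally consolidated clay, so the full stress increment lies on the virgin compression line:
S_c = C_c·H/(1+e₀)·log₁₀(σ'_f/σ'_0) = 0.23×6.8/(1+1.25)×log₁₀(88.1/60.8)
    = 0.69511 × 0.16107 = 0.112 m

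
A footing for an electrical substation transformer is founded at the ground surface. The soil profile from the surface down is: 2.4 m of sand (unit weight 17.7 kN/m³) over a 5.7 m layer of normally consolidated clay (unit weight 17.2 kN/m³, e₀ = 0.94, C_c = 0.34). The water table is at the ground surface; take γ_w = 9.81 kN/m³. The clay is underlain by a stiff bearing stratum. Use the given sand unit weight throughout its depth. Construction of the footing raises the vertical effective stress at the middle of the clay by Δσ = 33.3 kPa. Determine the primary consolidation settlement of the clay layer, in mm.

Mid-depth of clay below the ground surface: z = 2.4 + 5.7/2 = 5.25 m.
Total vertical stress at mid-clay: σ_v = 17.7×2.4 + 17.2×2.85 = 91.5 kPa.
Pore pressure: u = 9.81×(5.25 − 0) = 51.503 kPa.
Initial effective stress: σ'_0 = σ_v − u = 91.5 − 51.503 = 39.997 kPa.
Final effective stress: σ'_f = σ'_0 + Δσ = 39.997 + 33.3 = 73.297 kPa.
Normally consolidated clay, so the full stress increment lies on the virgin compression line:
S_c = C_c·H/(1+e₀)·log₁₀(σ'_f/σ'_0) = 0.34×5.7/(1+0.94)×log₁₀(73.297/39.997)
    = 0.99897 × 0.26306 = 0.2628 m

S_c ≈ 263 mm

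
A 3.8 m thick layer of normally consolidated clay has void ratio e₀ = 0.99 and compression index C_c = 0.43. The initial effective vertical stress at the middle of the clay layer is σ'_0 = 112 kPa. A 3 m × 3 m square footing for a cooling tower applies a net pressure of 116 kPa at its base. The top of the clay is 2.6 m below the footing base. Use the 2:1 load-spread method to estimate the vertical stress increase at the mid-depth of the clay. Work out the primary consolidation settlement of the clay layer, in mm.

Mid-depth of clay below the footing base: z = 2.6 + 3.8/2 = 4.5 m.
Stress increase at mid-clay by the 2:1 spreading method:
Δσ = qBL/((B+z)(L+z)) = 116×3×3/((3+4.5)(3+4.5)) = 18.56 kPa
Final effective stress: σ'_f = σ'_0 + Δσ = 112 + 18.56 = 130.56 kPa.
Normally consolidated clay, so the full stress increment lies on the virgin compression line:
S_c = C_c·H/(1+e₀)·log₁₀(σ'_f/σ'_0) = 0.43×3.8/(1+0.99)×log₁₀(130.56/112)
    = 0.82111 × 0.066592 = 0.05468 m

S_c ≈ 54.7 mm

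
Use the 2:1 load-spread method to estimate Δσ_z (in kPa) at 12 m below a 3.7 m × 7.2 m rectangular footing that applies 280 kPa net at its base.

By the 2:1 method the load spreads at 1 horizontal : 2 vertical, so at depth z the loaded area has grown by z in each plan dimension:
Δσ = qBL/((B+z)(L+z)) = 280×3.7×7.2/((3.7+12)(7.2+12)) = 24.745 kPa

Δσ_z ≈ 24.7 kPa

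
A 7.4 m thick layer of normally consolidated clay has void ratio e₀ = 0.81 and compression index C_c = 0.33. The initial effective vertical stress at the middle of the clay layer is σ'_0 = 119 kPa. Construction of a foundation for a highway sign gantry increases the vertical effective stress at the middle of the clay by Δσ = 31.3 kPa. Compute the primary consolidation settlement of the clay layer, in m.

S_c ≈ 0.137 m

Final effective stress: σ'_f = σ'_0 + Δσ = 119 + 31.3 = 150.3 kPa.
Normally consolidated clay, so the full stress increment lies on the virgin compression line:
S_c = C_c·H/(1+e₀)·log₁₀(σ'_f/σ'_0) = 0.33×7.4/(1+0.81)×log₁₀(150.3/119)
    = 1.3492 × 0.10141 = 0.1368 m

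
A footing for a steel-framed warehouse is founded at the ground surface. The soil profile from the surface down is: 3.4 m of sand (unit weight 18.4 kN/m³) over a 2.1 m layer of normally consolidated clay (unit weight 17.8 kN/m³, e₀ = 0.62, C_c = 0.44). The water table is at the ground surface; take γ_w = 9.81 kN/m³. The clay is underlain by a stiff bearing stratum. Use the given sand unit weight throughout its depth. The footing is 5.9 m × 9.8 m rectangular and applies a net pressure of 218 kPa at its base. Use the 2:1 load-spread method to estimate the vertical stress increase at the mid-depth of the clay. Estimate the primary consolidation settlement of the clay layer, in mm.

Mid-depth of clay below the ground surface: z = 3.4 + 2.1/2 = 4.45 m.
Total vertical stress at mid-clay: σ_v = 18.4×3.4 + 17.8×1.05 = 81.25 kPa.
Pore pressure: u = 9.81×(4.45 − 0) = 43.655 kPa.
Initial effective stress: σ'_0 = σ_v − u = 81.25 − 43.655 = 37.595 kPa.
Stress increase at mid-clay by the 2:1 spreading method:
Δσ = qBL/((B+z)(L+z)) = 218×5.9×9.8/((5.9+4.45)(9.8+4.45)) = 85.463 kPa
Final effective stress: σ'_f = σ'_0 + Δσ = 37.595 + 85.463 = 123.06 kPa.
Normally consolidated clay, so the full stress increment lies on the virgin compression line:
S_c = C_c·H/(1+e₀)·log₁₀(σ'_f/σ'_0) = 0.44×2.1/(1+0.62)×log₁₀(123.06/37.595)
    = 0.57037 × 0.51499 = 0.2937 m

S_c ≈ 294 mm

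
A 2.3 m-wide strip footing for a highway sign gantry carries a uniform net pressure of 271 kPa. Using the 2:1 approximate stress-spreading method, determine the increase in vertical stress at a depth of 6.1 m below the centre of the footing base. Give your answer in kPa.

By the 2:1 method the load spreads at 1 horizontal : 2 vertical, so at depth z the loaded area has grown by z in each plan dimension:
Δσ = qB/(B+z) = 271×2.3/(2.3+6.1) = 74.202 kPa

Δσ_z ≈ 74.2 kPa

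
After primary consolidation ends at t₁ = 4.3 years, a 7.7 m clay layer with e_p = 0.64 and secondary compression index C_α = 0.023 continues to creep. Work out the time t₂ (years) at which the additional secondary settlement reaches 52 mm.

t₂ ≈ 13 years

S_s = C_α·H/(1+e_p)·log₁₀(t₂/t₁) ⇒ log₁₀(t₂/t₁) = S_s·(1+e_p)/(C_α·H).
log₁₀(t₂/t₁) = 0.052 × (1+0.64) / (0.023×7.7) = 0.4815
t₂ = t₁ × 10^0.4815 = 4.3 × 3.031 = 13.03 years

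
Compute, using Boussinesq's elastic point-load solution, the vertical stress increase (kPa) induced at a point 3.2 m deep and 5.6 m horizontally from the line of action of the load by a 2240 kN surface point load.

Boussinesq vertical stress below a point load on an elastic half-space:
Δσ_z = 3P/(2πz²) · [1 + (r/z)²]^(−5/2)
r/z = 5.6/3.2 = 1.75; [1+(r/z)²]^(−5/2) = 0.030062.
Δσ_z = 3×2240/(2π×3.2²) × 0.030062 = 104.45 × 0.030062 = 3.14 kPa

Δσ_z ≈ 3.14 kPa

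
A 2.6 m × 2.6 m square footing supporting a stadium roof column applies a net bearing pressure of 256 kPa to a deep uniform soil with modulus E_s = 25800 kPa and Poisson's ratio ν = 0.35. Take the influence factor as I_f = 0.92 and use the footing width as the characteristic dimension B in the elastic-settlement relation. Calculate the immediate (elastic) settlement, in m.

S_e ≈ 0.0208 m

Immediate (elastic) settlement: S_e = q·B·(1−ν²)/E_s · I_f.
S_e = 256 × 2.6 × (1 − 0.35²) / 25800 × 0.92
    = 256 × 2.6 × 0.8775 / 25800 × 0.92
    = 0.02083 m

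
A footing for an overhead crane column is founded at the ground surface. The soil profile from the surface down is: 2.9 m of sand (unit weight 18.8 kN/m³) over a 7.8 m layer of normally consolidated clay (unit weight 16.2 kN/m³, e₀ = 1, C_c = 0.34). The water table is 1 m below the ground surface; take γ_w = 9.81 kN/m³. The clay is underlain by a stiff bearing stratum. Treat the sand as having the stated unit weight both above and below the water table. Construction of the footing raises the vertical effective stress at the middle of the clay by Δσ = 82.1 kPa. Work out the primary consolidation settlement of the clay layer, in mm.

Mid-depth of clay below the ground surface: z = 2.9 + 7.8/2 = 6.8 m.
Total vertical stress at mid-clay: σ_v = 18.8×2.9 + 16.2×3.9 = 117.7 kPa.
Pore pressure: u = 9.81×(6.8 − 1) = 56.898 kPa.
Initial effective stress: σ'_0 = σ_v − u = 117.7 − 56.898 = 60.802 kPa.
Final effective stress: σ'_f = σ'_0 + Δσ = 60.802 + 82.1 = 142.9 kPa.
Normally consolidated clay, so the full stress increment lies on the virgin compression line:
S_c = C_c·H/(1+e₀)·log₁₀(σ'_f/σ'_0) = 0.34×7.8/(1+1)×log₁₀(142.9/60.802)
    = 1.326 × 0.37111 = 0.4921 m

S_c ≈ 492 mm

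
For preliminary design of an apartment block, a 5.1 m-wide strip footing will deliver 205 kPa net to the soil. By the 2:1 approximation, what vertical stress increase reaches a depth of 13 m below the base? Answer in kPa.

By the 2:1 method the load spreads at 1 horizontal : 2 vertical, so at depth z the loaded area has grown by z in each plan dimension:
Δσ = qB/(B+z) = 205×5.1/(5.1+13) = 57.762 kPa

Δσ_z ≈ 57.8 kPa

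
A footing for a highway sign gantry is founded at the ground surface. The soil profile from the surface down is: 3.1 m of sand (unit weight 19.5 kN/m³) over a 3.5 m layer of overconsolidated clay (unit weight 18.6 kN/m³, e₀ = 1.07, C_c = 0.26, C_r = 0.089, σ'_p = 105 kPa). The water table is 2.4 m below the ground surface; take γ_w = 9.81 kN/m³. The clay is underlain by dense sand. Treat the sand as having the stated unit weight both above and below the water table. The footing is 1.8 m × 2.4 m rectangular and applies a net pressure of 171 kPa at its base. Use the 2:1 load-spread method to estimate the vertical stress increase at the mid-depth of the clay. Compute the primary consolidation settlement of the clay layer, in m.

Mid-depth of clay below the ground surface: z = 3.1 + 3.5/2 = 4.85 m.
Total vertical stress at mid-clay: σ_v = 19.5×3.1 + 18.6×1.75 = 93 kPa.
Pore pressure: u = 9.81×(4.85 − 2.4) = 24.035 kPa.
Initial effective stress: σ'_0 = σ_v − u = 93 − 24.035 = 68.965 kPa.
Stress increase at mid-clay by the 2:1 spreading method:
Δσ = qBL/((B+z)(L+z)) = 171×1.8×2.4/((1.8+4.85)(2.4+4.85)) = 15.322 kPa
Final effective stress: σ'_f = 68.965 + 15.322 = 84.287 kPa.
σ'_f = 84.287 ≤ σ'_p = 105 kPa, so the clay remains overconsolidated and only the recompression index applies:
S_c = C_r·H/(1+e₀)·log₁₀(σ'_f/σ'_0) = 0.089×3.5/2.07×log₁₀(84.287/68.965)
    = 0.15048 × 0.087132 = 0.01311 m

S_c ≈ 0.0131 m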